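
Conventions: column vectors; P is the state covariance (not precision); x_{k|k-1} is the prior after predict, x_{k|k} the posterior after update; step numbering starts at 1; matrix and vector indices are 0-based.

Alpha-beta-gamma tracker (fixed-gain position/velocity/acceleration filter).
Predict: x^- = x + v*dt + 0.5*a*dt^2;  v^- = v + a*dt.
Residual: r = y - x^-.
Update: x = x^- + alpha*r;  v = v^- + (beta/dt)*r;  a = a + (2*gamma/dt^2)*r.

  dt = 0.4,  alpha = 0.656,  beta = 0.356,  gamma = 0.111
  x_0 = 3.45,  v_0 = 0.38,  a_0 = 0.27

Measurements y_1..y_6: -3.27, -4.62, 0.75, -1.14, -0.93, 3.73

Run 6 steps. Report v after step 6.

v_post = 9.7931

step 1: x_pred=3.6236  r=-6.8936  x^+=-0.8986  v^+=-5.6473  a^+=-9.2949
step 2: x_pred=-3.9011  r=-0.7189  x^+=-4.3727  v^+=-10.0051  a^+=-10.2923
step 3: x_pred=-9.1981  r=9.9481  x^+=-2.6722  v^+=-5.2682  a^+=3.5107
step 4: x_pred=-4.4986  r=3.3586  x^+=-2.2953  v^+=-0.8748  a^+=8.1707
step 5: x_pred=-1.9916  r=1.0616  x^+=-1.2952  v^+=3.3383  a^+=9.6437
step 6: x_pred=0.8116  r=2.9184  x^+=2.7261  v^+=9.7931  a^+=13.6929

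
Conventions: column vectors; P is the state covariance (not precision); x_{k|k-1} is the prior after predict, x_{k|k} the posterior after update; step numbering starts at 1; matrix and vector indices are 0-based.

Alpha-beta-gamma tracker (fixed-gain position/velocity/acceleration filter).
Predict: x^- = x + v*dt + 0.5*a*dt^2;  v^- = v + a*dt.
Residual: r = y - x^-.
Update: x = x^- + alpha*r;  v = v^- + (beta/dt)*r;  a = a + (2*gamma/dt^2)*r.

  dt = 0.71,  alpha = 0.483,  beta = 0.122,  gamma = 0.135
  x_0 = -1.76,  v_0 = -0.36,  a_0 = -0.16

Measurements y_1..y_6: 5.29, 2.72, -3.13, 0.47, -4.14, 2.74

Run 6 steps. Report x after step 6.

x_post = -0.1554

step 1: x_pred=-2.0559  r=7.3459  x^+=1.4922  v^+=0.7887  a^+=3.7745
step 2: x_pred=3.0035  r=-0.2835  x^+=2.8666  v^+=3.4199  a^+=3.6227
step 3: x_pred=6.2078  r=-9.3378  x^+=1.6976  v^+=4.3875  a^+=-1.3787
step 4: x_pred=4.4652  r=-3.9952  x^+=2.5355  v^+=2.7221  a^+=-3.5186
step 5: x_pred=3.5814  r=-7.7214  x^+=-0.1480  v^+=-1.1028  a^+=-7.6542
step 6: x_pred=-2.8603  r=5.6003  x^+=-0.1554  v^+=-5.5750  a^+=-4.6546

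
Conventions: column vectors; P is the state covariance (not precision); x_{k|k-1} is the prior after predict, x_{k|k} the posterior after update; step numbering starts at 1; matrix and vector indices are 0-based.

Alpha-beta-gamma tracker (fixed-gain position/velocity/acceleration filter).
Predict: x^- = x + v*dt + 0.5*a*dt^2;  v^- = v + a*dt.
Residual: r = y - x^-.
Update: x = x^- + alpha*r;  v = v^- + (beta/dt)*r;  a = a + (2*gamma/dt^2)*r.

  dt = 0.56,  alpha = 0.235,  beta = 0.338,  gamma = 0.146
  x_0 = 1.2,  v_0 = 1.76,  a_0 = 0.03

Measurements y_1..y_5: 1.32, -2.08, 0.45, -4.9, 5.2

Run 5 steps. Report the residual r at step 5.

step 1: x_pred=2.1903  r=-0.8703  x^+=1.9858  v^+=1.2515  a^+=-0.7804
step 2: x_pred=2.5643  r=-4.6443  x^+=1.4729  v^+=-1.9886  a^+=-5.1047
step 3: x_pred=-0.4412  r=0.8912  x^+=-0.2318  v^+=-4.3094  a^+=-4.2749
step 4: x_pred=-3.3153  r=-1.5847  x^+=-3.6877  v^+=-7.6598  a^+=-5.7504
step 5: x_pred=-8.8789  r=14.0789  x^+=-5.5704  v^+=-2.3824  a^+=7.3587

resid = 14.0789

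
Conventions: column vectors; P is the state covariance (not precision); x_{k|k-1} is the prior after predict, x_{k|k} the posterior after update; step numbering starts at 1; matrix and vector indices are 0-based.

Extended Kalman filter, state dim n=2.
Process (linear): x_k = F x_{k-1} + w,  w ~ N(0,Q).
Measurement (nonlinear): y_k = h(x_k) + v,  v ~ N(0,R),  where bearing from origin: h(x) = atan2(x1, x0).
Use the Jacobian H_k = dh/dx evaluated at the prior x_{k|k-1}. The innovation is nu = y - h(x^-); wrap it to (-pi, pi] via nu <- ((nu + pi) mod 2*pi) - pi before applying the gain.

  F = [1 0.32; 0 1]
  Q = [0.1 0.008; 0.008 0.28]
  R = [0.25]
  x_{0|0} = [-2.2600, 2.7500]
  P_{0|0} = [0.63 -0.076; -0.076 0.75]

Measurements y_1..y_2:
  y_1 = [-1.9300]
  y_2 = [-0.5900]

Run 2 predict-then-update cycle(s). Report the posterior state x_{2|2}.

step 1: x^-=[-1.3800, 2.7500]  P^-=[0.7582 0.1720; 0.1720 1.0300]  H_jac=[-0.2905 -0.1458]  S=[0.3504]  K=[-0.7000; -0.5710]  nu=[2.3173]  x^+=[-3.0022, 1.4267]  P^+=[0.5864 0.0319; 0.0319 0.9157]
step 2: x^-=[-2.5456, 1.4267]  P^-=[0.8006 0.3330; 0.3330 1.1957]  H_jac=[-0.1675 -0.2989]  S=[0.4127]  K=[-0.5662; -1.0013]  nu=[3.0624]  x^+=[-4.2797, -1.6398]  P^+=[0.6683 0.0990; 0.0990 0.7820]

x_post = [-4.2797, -1.6398]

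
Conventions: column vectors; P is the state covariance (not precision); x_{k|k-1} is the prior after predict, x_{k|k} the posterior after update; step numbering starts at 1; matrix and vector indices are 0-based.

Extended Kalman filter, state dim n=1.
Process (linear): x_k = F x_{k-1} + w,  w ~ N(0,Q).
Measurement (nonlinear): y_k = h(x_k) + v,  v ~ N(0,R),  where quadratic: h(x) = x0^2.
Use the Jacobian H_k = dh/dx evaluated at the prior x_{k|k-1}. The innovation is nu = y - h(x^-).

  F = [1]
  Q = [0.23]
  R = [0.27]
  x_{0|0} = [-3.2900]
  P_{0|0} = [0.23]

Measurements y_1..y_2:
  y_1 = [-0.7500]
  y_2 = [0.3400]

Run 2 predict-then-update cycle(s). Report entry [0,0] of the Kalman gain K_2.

K[0,0] = -0.2876

step 1: x^-=[-3.2900]  P^-=[0.4600]  H_jac=[-6.5800]  S=[20.1863]  K=[-0.1499]  nu=[-11.5741]  x^+=[-1.5545]  P^+=[0.0062]
step 2: x^-=[-1.5545]  P^-=[0.2362]  H_jac=[-3.1091]  S=[2.5528]  K=[-0.2876]  nu=[-2.0766]  x^+=[-0.9573]  P^+=[0.0250]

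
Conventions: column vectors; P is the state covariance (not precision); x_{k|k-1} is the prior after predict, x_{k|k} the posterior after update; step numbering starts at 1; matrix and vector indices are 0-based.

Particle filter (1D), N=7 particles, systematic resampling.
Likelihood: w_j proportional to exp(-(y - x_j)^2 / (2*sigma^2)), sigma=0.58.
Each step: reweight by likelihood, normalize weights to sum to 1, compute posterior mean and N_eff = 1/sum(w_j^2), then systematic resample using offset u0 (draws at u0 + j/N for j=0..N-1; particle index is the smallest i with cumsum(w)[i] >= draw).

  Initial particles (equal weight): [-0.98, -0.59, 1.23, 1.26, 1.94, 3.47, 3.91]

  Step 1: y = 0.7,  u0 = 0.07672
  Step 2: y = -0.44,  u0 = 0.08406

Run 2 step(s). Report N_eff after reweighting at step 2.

N_eff = 6.0005

step 1: w=[0.0101, 0.0567, 0.4429, 0.4219, 0.0684, 0.0000, 0.0000]  mean=1.1657  Neff=2.6169  idx=[2, 2, 2, 2, 3, 3, 4]
step 2: w=[0.1744, 0.1744, 0.1744, 0.1744, 0.1500, 0.1500, 0.0024]  mean=1.2407  Neff=6.0005  idx=[0, 1, 2, 2, 3, 4, 5]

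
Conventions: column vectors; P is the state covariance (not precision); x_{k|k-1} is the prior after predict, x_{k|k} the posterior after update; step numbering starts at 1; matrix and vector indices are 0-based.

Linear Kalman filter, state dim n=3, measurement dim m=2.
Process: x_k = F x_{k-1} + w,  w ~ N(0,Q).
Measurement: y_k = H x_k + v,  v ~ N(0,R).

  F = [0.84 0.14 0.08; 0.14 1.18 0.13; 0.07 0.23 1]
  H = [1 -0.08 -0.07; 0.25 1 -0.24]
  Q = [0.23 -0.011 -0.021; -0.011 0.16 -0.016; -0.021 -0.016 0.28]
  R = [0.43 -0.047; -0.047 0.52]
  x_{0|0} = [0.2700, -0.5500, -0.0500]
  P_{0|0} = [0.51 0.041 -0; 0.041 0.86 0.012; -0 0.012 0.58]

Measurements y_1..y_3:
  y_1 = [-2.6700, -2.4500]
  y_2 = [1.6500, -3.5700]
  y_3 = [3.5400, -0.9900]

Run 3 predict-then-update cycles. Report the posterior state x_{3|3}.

step 1: x^-=[0.1458, -0.6177, -0.1576]  P^-=[0.6203 0.2399 0.0933; 0.2399 1.3945 0.3170; 0.0933 0.3170 0.9148]  S=[1.0159 0.2068; 0.2068 1.9625]  K=[0.5587 0.1310; -0.0394 0.7065; -0.0089 0.0625]  nu=[-2.8762, -1.9066]  x^+=[-1.7108, -1.8514, -0.2512]  P^+=[0.2394 0.0001 0.0753; 0.0001 0.4249 0.2318; 0.0753 0.2318 0.9073]
step 2: x^-=[-1.7163, -2.4568, -0.7968]  P^-=[0.4284 0.1320 0.1798; 0.1320 0.8455 0.5113; 0.1798 0.5113 1.3282]  S=[0.8297 0.0719; 0.0719 1.2678]  K=[0.4773 0.1275; -0.0173 0.5971; 0.0393 0.1851]  nu=[3.1140, -0.8753]  x^+=[-0.3415, -3.0333, -0.8366]  P^+=[0.2099 0.0220 0.1276; 0.0220 0.3947 0.3703; 0.1276 0.3703 1.2824]
step 3: x^-=[-0.7785, -3.7359, -1.5581]  P^-=[0.4247 0.1715 0.2776; 0.1715 0.8609 0.7295; 0.2776 0.7295 1.7732]  S=[0.8108 0.0796; 0.0796 1.2119]  K=[0.4689 0.1434; 0.0046 0.6010; 0.0877 0.3023]  nu=[3.9105, 2.5665]  x^+=[1.4229, -2.1754, -0.4395]  P^+=[0.2109 0.0429 0.1795; 0.0429 0.4227 0.5047; 0.1795 0.5047 1.6520]

x_post = [1.4229, -2.1754, -0.4395]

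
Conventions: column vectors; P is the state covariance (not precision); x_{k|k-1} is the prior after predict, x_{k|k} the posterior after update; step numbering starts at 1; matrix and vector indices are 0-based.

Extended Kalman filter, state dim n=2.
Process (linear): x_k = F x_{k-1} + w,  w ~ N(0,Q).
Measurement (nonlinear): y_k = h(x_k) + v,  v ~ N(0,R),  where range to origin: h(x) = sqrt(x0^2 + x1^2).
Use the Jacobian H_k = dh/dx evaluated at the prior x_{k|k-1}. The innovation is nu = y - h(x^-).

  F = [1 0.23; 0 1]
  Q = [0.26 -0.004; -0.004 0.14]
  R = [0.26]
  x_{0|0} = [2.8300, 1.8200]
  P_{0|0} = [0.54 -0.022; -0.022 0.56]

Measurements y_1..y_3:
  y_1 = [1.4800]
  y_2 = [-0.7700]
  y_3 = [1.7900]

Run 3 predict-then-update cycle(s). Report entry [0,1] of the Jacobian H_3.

H_jac[0,1] = 0.0857

step 1: x^-=[3.2486, 1.8200]  P^-=[0.8195 0.1028; 0.1028 0.7000]  H_jac=[0.8724 0.4888]  S=[1.1386]  K=[0.6720; 0.3792]  nu=[-2.2437]  x^+=[1.7408, 0.9691]  P^+=[0.3053 -0.1874; -0.1874 0.5362]
step 2: x^-=[1.9637, 0.9691]  P^-=[0.5074 -0.0681; -0.0681 0.6762]  H_jac=[0.8967 0.4426]  S=[0.7465]  K=[0.5692; 0.3191]  nu=[-2.9598]  x^+=[0.2789, 0.0245]  P^+=[0.2656 -0.2037; -0.2037 0.6002]
step 3: x^-=[0.2845, 0.0245]  P^-=[0.4636 -0.0696; -0.0696 0.7402]  H_jac=[0.9963 0.0857]  S=[0.7138]  K=[0.6388; -0.0083]  nu=[1.5045]  x^+=[1.2455, 0.0120]  P^+=[0.1724 -0.0659; -0.0659 0.7402]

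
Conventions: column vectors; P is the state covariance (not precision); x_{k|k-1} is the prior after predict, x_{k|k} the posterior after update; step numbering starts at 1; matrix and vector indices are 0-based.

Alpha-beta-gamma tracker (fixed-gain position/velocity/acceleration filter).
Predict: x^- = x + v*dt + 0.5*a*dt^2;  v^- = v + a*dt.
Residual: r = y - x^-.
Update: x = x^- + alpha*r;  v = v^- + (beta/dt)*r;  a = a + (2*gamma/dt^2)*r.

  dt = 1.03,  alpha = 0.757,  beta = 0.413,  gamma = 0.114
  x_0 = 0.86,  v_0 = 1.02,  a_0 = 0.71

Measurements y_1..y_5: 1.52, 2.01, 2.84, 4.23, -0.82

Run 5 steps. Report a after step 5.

a_post = -1.3764

step 1: x_pred=2.2872  r=-0.7672  x^+=1.7064  v^+=1.4437  a^+=0.5451
step 2: x_pred=3.4826  r=-1.4726  x^+=2.3678  v^+=1.4147  a^+=0.2286
step 3: x_pred=3.9462  r=-1.1062  x^+=3.1088  v^+=1.2066  a^+=-0.0091
step 4: x_pred=4.3468  r=-0.1168  x^+=4.2584  v^+=1.1504  a^+=-0.0342
step 5: x_pred=5.4252  r=-6.2452  x^+=0.6976  v^+=-1.3889  a^+=-1.3764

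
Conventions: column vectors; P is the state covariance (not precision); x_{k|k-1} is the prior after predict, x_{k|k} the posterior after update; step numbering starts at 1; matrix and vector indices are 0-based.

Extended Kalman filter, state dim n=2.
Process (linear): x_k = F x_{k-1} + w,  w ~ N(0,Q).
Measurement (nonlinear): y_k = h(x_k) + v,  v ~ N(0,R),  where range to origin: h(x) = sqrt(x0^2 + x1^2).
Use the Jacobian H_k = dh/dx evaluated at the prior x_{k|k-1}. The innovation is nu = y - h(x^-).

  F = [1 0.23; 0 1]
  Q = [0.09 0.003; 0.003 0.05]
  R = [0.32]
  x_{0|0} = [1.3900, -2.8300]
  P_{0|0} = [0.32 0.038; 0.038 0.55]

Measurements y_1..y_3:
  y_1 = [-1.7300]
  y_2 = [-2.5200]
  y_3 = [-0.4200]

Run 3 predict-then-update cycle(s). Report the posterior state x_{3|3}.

step 1: x^-=[0.7391, -2.8300]  P^-=[0.4566 0.1675; 0.1675 0.6000]  H_jac=[0.2527 -0.9675]  S=[0.8289]  K=[-0.0563; -0.6493]  nu=[-4.6549]  x^+=[1.0013, 0.1923]  P^+=[0.4539 0.1372; 0.1372 0.2506]
step 2: x^-=[1.0455, 0.1923]  P^-=[0.6203 0.1978; 0.1978 0.3006]  H_jac=[0.9835 0.1809]  S=[1.0002]  K=[0.6457; 0.2489]  nu=[-3.5831]  x^+=[-1.2681, -0.6994]  P^+=[0.2033 0.0371; 0.0371 0.2386]
step 3: x^-=[-1.4289, -0.6994]  P^-=[0.3230 0.0950; 0.0950 0.2886]  H_jac=[-0.8982 -0.4396]  S=[0.7113]  K=[-0.4665; -0.2983]  nu=[-2.0109]  x^+=[-0.4909, -0.0996]  P^+=[0.1682 -0.0040; -0.0040 0.2253]

x_post = [-0.4909, -0.0996]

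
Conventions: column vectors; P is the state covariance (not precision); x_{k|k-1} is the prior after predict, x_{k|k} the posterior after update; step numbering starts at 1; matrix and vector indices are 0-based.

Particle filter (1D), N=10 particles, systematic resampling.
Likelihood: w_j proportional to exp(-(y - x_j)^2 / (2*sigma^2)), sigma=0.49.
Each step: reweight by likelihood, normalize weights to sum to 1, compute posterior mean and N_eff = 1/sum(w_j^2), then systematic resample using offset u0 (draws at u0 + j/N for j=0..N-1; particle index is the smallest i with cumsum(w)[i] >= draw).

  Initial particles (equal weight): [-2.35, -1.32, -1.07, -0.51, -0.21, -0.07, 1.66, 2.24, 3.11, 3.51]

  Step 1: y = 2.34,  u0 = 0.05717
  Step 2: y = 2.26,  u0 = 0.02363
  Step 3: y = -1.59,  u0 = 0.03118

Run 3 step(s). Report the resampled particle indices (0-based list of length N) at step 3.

step 1: w=[0.0000, 0.0000, 0.0000, 0.0000, 0.0000, 0.0000, 0.2233, 0.5728, 0.1701, 0.0338]  mean=2.3014  Neff=2.4509  idx=[6, 6, 7, 7, 7, 7, 7, 7, 8, 8]
step 2: w=[0.0640, 0.0640, 0.1353, 0.1353, 0.1353, 0.1353, 0.1353, 0.1353, 0.0301, 0.0301]  mean=2.2181  Neff=8.3436  idx=[0, 1, 2, 3, 4, 4, 5, 6, 7, 7]
step 3: w=[0.4996, 0.4996, 0.0001, 0.0001, 0.0001, 0.0001, 0.0001, 0.0001, 0.0001, 0.0001]  mean=1.6604  Neff=2.0031  idx=[0, 0, 0, 0, 0, 1, 1, 1, 1, 1]

resampled_idx = [0, 0, 0, 0, 0, 1, 1, 1, 1, 1]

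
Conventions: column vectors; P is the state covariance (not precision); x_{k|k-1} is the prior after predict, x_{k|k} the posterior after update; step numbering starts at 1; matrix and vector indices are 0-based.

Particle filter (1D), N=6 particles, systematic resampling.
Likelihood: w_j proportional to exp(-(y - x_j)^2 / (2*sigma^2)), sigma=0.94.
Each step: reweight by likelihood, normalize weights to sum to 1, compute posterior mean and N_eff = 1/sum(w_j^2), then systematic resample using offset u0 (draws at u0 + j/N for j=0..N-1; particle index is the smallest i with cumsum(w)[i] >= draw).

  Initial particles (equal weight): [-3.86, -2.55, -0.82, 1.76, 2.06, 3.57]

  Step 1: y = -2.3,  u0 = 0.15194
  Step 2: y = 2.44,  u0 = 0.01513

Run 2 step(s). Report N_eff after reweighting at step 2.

N_eff = 2.0019

step 1: w=[0.1674, 0.6404, 0.1921, 0.0001, 0.0000, 0.0000]  mean=-2.4366  Neff=2.1050  idx=[0, 1, 1, 1, 2, 2]
step 2: w=[0.0000, 0.0002, 0.0002, 0.0002, 0.4998, 0.4998]  mean=-0.8208  Neff=2.0019  idx=[4, 4, 4, 5, 5, 5]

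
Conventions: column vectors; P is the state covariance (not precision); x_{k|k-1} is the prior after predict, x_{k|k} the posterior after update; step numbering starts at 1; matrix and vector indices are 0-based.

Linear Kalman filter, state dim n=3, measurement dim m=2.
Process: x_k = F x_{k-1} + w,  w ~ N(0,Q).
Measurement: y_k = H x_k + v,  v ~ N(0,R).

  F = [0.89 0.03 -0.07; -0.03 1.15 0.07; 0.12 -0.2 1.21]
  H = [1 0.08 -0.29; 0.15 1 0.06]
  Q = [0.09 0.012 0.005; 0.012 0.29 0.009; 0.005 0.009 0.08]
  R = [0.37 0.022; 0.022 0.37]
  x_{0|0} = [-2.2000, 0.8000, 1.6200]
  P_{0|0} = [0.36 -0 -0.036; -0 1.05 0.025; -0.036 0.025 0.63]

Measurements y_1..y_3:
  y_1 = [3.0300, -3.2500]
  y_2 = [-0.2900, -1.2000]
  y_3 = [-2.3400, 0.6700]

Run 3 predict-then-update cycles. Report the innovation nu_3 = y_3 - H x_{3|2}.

step 1: x^-=[-2.0474, 1.0994, 1.5362]  P^-=[0.3836 0.0312 -0.0534; 0.0312 1.6862 -0.1450; -0.0534 -0.1450 1.0270]  S=[0.8934 0.2687; 0.2687 2.0596]  K=[0.4548 -0.0178; -0.0131 0.8185; -0.4088 0.0090]  nu=[5.4349, -4.1345]  x^+=[0.4979, -2.3558, -0.7228]  P^+=[0.2025 -0.0335 0.1100; -0.0335 0.3121 -0.0749; 0.1100 -0.0749 0.8795]
step 2: x^-=[0.4230, -2.7747, -0.3436]  P^-=[0.2398 -0.0083 0.0699; -0.0083 0.6970 -0.1002; 0.0699 -0.1002 1.4529]  S=[0.6992 0.1098; 0.1098 1.0644]  K=[0.3134 -0.0024; 0.0078 0.6472; -0.5222 0.0515]  nu=[-0.5907, 1.5318]  x^+=[0.2343, -1.7878, 0.0437]  P^+=[0.1713 -0.0306 0.1825; -0.0306 0.2500 -0.0957; 0.1825 -0.0957 1.2653]
step 3: x^-=[0.1518, -2.0600, 0.4386]  P^-=[0.2081 -0.0022 0.1102; -0.0022 0.6129 -0.0833; 0.1102 -0.0833 2.0457]  S=[0.6937 0.0900; 0.0900 0.9863]  K=[0.2520 0.0131; 0.0227 0.6140; -0.7219 0.1226]  nu=[-2.1998, 2.6809]  x^+=[-0.3674, -0.4639, 2.3555]  P^+=[0.1633 -0.0281 0.2328; -0.0281 0.2383 -0.1066; 0.2328 -0.1066 1.6853]

innov = [-2.1998, 2.6809]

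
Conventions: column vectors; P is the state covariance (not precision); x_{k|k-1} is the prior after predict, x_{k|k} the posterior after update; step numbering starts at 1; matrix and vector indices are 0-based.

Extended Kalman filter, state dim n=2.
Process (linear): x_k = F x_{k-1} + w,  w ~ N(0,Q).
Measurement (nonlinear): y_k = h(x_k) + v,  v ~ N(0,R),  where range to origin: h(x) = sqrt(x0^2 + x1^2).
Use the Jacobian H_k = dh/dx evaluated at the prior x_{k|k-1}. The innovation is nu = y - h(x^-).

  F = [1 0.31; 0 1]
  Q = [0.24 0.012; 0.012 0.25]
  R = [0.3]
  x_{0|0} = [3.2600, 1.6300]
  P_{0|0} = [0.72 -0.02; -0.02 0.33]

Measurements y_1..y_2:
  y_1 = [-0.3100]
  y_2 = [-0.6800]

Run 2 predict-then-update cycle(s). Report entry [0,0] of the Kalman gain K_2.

K[0,0] = 0.4542

step 1: x^-=[3.7653, 1.6300]  P^-=[0.9793 0.0943; 0.0943 0.5800]  H_jac=[0.9177 0.3973]  S=[1.2851]  K=[0.7285; 0.2466]  nu=[-4.4130]  x^+=[0.5504, 0.5415]  P^+=[0.2973 -0.1366; -0.1366 0.5018]
step 2: x^-=[0.7183, 0.5415]  P^-=[0.5008 0.0310; 0.0310 0.7518]  H_jac=[0.7985 0.6020]  S=[0.9216]  K=[0.4542; 0.5180]  nu=[-1.5795]  x^+=[0.0009, -0.2766]  P^+=[0.3107 -0.1858; -0.1858 0.5046]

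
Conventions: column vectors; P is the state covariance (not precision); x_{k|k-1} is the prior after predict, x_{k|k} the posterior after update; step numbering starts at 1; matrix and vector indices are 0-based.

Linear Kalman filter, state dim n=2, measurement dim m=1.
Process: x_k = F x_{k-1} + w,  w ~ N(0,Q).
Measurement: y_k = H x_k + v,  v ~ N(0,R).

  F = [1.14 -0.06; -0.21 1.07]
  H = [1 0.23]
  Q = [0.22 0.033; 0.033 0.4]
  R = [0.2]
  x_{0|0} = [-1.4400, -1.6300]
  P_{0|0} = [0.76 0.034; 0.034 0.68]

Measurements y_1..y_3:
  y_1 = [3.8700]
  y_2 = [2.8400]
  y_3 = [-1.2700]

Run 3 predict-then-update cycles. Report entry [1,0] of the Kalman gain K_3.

step 1: x^-=[-1.5438, -1.4417]  P^-=[1.2055 -0.1507; -0.1507 1.1968]  S=[1.3995]  K=[0.8366; 0.0890]  nu=[5.7454]  x^+=[3.2629, -0.9303]  P^+=[0.2260 -0.2549; -0.2549 1.1857]
step 2: x^-=[3.7755, -1.6807]  P^-=[0.5528 -0.4114; -0.4114 1.8820]  S=[0.6631]  K=[0.6909; 0.0324]  nu=[-0.5490]  x^+=[3.3962, -1.6985]  P^+=[0.2362 -0.4262; -0.4262 1.8813]
step 3: x^-=[3.9736, -2.5306]  P^-=[0.5921 -0.6696; -0.6696 2.7559]  S=[0.6298]  K=[0.6955; -0.0568]  nu=[-4.6616]  x^+=[0.7314, -2.2660]  P^+=[0.2874 -0.6447; -0.6447 2.7538]

K[1,0] = -0.0568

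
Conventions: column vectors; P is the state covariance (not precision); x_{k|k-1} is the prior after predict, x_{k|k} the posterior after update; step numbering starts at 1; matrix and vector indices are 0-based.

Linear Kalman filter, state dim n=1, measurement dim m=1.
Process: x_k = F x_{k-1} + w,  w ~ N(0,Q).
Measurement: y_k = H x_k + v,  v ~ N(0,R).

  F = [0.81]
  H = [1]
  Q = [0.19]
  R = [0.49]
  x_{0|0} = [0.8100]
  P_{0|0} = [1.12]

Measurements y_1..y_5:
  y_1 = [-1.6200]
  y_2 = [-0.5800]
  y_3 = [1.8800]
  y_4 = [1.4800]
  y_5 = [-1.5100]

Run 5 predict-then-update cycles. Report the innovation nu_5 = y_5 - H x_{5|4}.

innov = [-2.1660]

step 1: x^-=[0.6561]  P^-=[0.9248]  S=[1.4148]  K=[0.6537]  nu=[-2.2761]  x^+=[-0.8317]  P^+=[0.3203]
step 2: x^-=[-0.6737]  P^-=[0.4001]  S=[0.8901]  K=[0.4495]  nu=[0.0937]  x^+=[-0.6316]  P^+=[0.2203]
step 3: x^-=[-0.5116]  P^-=[0.3345]  S=[0.8245]  K=[0.4057]  nu=[2.3916]  x^+=[0.4587]  P^+=[0.1988]
step 4: x^-=[0.3716]  P^-=[0.3204]  S=[0.8104]  K=[0.3954]  nu=[1.1084]  x^+=[0.8098]  P^+=[0.1937]
step 5: x^-=[0.6560]  P^-=[0.3171]  S=[0.8071]  K=[0.3929]  nu=[-2.1660]  x^+=[-0.1950]  P^+=[0.1925]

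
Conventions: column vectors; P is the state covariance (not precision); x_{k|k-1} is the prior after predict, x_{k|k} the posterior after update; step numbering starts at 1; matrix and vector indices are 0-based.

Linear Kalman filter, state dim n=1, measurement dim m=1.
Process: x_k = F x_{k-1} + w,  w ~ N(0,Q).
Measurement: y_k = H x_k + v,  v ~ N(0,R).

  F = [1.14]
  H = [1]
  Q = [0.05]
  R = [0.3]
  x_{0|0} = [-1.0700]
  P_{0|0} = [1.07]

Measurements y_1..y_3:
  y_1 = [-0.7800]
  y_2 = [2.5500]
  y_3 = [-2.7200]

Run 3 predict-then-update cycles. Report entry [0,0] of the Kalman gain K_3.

K[0,0] = 0.4700

step 1: x^-=[-1.2198]  P^-=[1.4406]  S=[1.7406]  K=[0.8276]  nu=[0.4398]  x^+=[-0.8558]  P^+=[0.2483]
step 2: x^-=[-0.9756]  P^-=[0.3727]  S=[0.6727]  K=[0.5540]  nu=[3.5256]  x^+=[0.9777]  P^+=[0.1662]
step 3: x^-=[1.1145]  P^-=[0.2660]  S=[0.5660]  K=[0.4700]  nu=[-3.8345]  x^+=[-0.6876]  P^+=[0.1410]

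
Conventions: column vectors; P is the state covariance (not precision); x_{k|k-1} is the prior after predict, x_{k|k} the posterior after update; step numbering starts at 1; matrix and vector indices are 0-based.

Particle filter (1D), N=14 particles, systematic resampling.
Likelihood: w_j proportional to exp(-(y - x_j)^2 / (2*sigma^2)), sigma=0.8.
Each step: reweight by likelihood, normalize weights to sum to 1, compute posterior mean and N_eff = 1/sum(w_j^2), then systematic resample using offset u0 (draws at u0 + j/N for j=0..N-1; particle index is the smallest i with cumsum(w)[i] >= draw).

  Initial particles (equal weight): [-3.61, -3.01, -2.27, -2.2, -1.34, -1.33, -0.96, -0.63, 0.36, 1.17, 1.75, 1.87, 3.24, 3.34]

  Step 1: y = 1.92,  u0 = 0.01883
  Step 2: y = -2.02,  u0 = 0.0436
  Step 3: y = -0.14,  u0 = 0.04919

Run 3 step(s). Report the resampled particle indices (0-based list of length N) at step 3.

resampled_idx = [0, 1, 2, 3, 4, 5, 6, 7, 8, 9, 10, 11, 12, 13]

step 1: w=[0.0000, 0.0000, 0.0000, 0.0000, 0.0001, 0.0001, 0.0005, 0.0019, 0.0461, 0.1988, 0.3017, 0.3079, 0.0791, 0.0639]  mean=1.8206  Neff=4.2050  idx=[8, 9, 9, 9, 10, 10, 10, 10, 11, 11, 11, 11, 12, 13]
step 2: w=[0.9125, 0.0269, 0.0269, 0.0269, 0.0011, 0.0011, 0.0011, 0.0011, 0.0006, 0.0006, 0.0006, 0.0006, 0.0000, 0.0000]  mean=0.4351  Neff=1.1978  idx=[0, 0, 0, 0, 0, 0, 0, 0, 0, 0, 0, 0, 0, 3]
step 3: w=[0.0751, 0.0751, 0.0751, 0.0751, 0.0751, 0.0751, 0.0751, 0.0751, 0.0751, 0.0751, 0.0751, 0.0751, 0.0751, 0.0239]  mean=0.3793  Neff=13.5386  idx=[0, 1, 2, 3, 4, 5, 6, 7, 8, 9, 10, 11, 12, 13]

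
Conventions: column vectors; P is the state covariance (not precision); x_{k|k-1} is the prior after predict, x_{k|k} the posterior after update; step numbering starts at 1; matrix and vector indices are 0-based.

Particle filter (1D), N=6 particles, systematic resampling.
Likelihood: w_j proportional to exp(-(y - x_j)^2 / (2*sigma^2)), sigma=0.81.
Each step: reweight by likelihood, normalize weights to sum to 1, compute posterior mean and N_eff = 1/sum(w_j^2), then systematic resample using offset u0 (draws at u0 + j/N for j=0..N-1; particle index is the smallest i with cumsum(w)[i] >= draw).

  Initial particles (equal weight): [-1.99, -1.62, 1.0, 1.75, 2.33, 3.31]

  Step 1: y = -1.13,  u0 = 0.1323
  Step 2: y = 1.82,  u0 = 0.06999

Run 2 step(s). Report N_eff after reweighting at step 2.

N_eff = 4.4970

step 1: w=[0.3965, 0.5802, 0.0220, 0.0013, 0.0001, 0.0000]  mean=-1.7047  Neff=2.0229  idx=[0, 0, 1, 1, 1, 1]
step 2: w=[0.0304, 0.0304, 0.2348, 0.2348, 0.2348, 0.2348]  mean=-1.6425  Neff=4.4970  idx=[2, 2, 3, 4, 4, 5]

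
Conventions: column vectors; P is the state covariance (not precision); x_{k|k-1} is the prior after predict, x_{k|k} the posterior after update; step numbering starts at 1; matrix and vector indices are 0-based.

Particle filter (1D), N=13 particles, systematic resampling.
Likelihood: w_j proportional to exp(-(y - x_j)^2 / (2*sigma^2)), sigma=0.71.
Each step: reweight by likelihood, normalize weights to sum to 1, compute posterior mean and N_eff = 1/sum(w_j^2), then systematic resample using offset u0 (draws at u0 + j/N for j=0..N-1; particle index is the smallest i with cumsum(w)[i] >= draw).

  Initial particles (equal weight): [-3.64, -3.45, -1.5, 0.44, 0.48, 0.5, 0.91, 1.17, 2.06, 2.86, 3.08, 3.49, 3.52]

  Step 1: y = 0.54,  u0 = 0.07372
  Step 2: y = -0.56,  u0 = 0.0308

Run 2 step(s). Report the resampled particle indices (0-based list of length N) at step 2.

step 1: w=[0.0000, 0.0000, 0.0035, 0.2126, 0.2140, 0.2144, 0.1875, 0.1449, 0.0217, 0.0010, 0.0004, 0.0000, 0.0000]  mean=0.6874  Neff=5.1655  idx=[3, 3, 4, 4, 4, 5, 5, 5, 6, 6, 7, 7, 8]
step 2: w=[0.1200, 0.1200, 0.1107, 0.1107, 0.1107, 0.1062, 0.1062, 0.1062, 0.0379, 0.0379, 0.0166, 0.0166, 0.0004]  mean=0.5329  Neff=9.7286  idx=[0, 0, 1, 2, 2, 3, 4, 4, 5, 6, 7, 7, 9]

resampled_idx = [0, 0, 1, 2, 2, 3, 4, 4, 5, 6, 7, 7, 9]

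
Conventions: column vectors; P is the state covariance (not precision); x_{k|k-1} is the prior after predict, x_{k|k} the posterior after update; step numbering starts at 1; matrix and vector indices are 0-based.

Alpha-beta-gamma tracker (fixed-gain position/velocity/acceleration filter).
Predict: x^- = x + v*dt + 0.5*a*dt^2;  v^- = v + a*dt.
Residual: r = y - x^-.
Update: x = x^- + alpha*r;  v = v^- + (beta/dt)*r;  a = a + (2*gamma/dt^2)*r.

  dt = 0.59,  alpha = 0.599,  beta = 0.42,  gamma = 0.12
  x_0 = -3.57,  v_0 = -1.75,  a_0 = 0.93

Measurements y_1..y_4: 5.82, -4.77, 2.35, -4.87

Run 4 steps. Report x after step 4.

step 1: x_pred=-4.4406  r=10.2606  x^+=1.7055  v^+=6.1029  a^+=8.0043
step 2: x_pred=6.6993  r=-11.4693  x^+=-0.1708  v^+=2.6608  a^+=0.0967
step 3: x_pred=1.4159  r=0.9341  x^+=1.9754  v^+=3.3828  a^+=0.7407
step 4: x_pred=4.1002  r=-8.9702  x^+=-1.2730  v^+=-2.5658  a^+=-5.4439

x_post = -1.2730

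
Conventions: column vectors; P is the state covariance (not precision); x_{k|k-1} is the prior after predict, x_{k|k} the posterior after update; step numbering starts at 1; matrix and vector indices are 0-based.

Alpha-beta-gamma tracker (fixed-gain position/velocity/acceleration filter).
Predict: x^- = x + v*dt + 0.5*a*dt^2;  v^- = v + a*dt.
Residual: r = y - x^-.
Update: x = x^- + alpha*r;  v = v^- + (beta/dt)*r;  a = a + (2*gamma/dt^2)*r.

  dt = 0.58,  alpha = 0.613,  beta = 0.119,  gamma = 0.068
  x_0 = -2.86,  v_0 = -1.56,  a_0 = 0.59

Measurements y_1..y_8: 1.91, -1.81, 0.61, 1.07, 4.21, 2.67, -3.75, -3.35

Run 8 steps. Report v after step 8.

v_post = -0.7107

step 1: x_pred=-3.6656  r=5.5756  x^+=-0.2477  v^+=-0.0738  a^+=2.8441
step 2: x_pred=0.1878  r=-1.9978  x^+=-1.0369  v^+=1.1658  a^+=2.0364
step 3: x_pred=-0.0181  r=0.6281  x^+=0.3669  v^+=2.4758  a^+=2.2904
step 4: x_pred=2.1881  r=-1.1181  x^+=1.5027  v^+=3.5748  a^+=1.8383
step 5: x_pred=3.8853  r=0.3247  x^+=4.0844  v^+=4.7077  a^+=1.9696
step 6: x_pred=7.1461  r=-4.4761  x^+=4.4022  v^+=4.9317  a^+=0.1600
step 7: x_pred=7.2895  r=-11.0395  x^+=0.5223  v^+=2.7595  a^+=-4.3031
step 8: x_pred=1.3990  r=-4.7490  x^+=-1.5121  v^+=-0.7107  a^+=-6.2230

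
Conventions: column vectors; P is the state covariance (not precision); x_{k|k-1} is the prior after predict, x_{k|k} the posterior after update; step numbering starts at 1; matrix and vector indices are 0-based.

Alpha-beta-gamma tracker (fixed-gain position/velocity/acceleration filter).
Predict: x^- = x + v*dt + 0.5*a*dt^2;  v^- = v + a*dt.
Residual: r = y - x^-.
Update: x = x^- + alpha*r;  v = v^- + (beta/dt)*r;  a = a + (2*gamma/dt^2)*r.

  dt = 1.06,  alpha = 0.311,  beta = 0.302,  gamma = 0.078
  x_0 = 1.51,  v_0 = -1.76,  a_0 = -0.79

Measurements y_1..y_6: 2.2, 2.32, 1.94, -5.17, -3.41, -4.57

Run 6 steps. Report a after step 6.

a_post = -0.3790

step 1: x_pred=-0.7994  r=2.9994  x^+=0.1334  v^+=-1.7428  a^+=-0.3736
step 2: x_pred=-1.9239  r=4.2439  x^+=-0.6040  v^+=-0.9297  a^+=0.2157
step 3: x_pred=-1.4684  r=3.4084  x^+=-0.4084  v^+=0.2699  a^+=0.6889
step 4: x_pred=0.2648  r=-5.4348  x^+=-1.4254  v^+=-0.5482  a^+=-0.0657
step 5: x_pred=-2.0435  r=-1.3665  x^+=-2.4685  v^+=-1.0072  a^+=-0.2554
step 6: x_pred=-3.6796  r=-0.8904  x^+=-3.9565  v^+=-1.5316  a^+=-0.3790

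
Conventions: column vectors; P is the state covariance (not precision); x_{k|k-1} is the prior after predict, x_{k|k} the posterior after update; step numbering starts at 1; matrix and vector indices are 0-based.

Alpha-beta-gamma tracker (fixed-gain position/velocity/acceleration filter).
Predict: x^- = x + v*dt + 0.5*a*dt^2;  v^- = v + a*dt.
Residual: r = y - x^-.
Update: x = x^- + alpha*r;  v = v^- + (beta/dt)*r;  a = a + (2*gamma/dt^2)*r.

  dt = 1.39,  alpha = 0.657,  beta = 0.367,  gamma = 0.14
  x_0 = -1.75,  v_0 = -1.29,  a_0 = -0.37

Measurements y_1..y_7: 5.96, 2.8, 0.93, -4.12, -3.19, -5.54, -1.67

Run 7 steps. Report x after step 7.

step 1: x_pred=-3.9005  r=9.8605  x^+=2.5778  v^+=0.7992  a^+=1.0590
step 2: x_pred=4.7117  r=-1.9117  x^+=3.4557  v^+=1.7664  a^+=0.7819
step 3: x_pred=6.6664  r=-5.7364  x^+=2.8976  v^+=1.3387  a^+=-0.0494
step 4: x_pred=4.7107  r=-8.8307  x^+=-1.0911  v^+=-1.0615  a^+=-1.3291
step 5: x_pred=-3.8505  r=0.6605  x^+=-3.4166  v^+=-2.7346  a^+=-1.2334
step 6: x_pred=-8.4091  r=2.8691  x^+=-6.5241  v^+=-3.6915  a^+=-0.8176
step 7: x_pred=-12.4451  r=10.7751  x^+=-5.3659  v^+=-1.9830  a^+=0.7439

x_post = -5.3659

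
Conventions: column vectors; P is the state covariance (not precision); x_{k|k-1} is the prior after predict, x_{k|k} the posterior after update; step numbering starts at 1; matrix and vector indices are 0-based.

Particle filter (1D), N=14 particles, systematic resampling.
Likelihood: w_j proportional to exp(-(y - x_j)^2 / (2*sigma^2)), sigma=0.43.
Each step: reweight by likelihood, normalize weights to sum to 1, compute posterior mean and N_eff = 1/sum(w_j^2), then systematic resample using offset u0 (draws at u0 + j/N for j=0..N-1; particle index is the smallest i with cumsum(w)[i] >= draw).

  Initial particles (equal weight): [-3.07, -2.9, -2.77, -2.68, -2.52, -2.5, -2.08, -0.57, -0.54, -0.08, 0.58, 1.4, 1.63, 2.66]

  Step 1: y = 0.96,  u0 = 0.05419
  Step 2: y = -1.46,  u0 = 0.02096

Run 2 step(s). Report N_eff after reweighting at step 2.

step 1: w=[0.0000, 0.0000, 0.0000, 0.0000, 0.0000, 0.0000, 0.0000, 0.0011, 0.0014, 0.0330, 0.4166, 0.3647, 0.1829, 0.0002]  mean=1.0470  Neff=2.9314  idx=[10, 10, 10, 10, 10, 10, 11, 11, 11, 11, 11, 12, 12, 12]
step 2: w=[0.1667, 0.1667, 0.1667, 0.1667, 0.1667, 0.1667, 0.0000, 0.0000, 0.0000, 0.0000, 0.0000, 0.0000, 0.0000, 0.0000]  mean=0.5800  Neff=6.0002  idx=[0, 0, 0, 1, 1, 2, 2, 3, 3, 3, 4, 4, 5, 5]

N_eff = 6.0002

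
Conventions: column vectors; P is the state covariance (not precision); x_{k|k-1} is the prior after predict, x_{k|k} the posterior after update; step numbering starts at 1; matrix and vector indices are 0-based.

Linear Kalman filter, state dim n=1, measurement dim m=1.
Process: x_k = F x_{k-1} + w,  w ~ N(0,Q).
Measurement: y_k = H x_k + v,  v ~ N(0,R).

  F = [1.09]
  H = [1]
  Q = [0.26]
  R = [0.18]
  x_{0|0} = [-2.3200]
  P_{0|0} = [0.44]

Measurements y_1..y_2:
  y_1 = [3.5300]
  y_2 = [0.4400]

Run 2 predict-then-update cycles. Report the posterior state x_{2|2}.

x_post = [1.0772]

step 1: x^-=[-2.5288]  P^-=[0.7828]  S=[0.9628]  K=[0.8130]  nu=[6.0588]  x^+=[2.3972]  P^+=[0.1463]
step 2: x^-=[2.6130]  P^-=[0.4339]  S=[0.6139]  K=[0.7068]  nu=[-2.1730]  x^+=[1.0772]  P^+=[0.1272]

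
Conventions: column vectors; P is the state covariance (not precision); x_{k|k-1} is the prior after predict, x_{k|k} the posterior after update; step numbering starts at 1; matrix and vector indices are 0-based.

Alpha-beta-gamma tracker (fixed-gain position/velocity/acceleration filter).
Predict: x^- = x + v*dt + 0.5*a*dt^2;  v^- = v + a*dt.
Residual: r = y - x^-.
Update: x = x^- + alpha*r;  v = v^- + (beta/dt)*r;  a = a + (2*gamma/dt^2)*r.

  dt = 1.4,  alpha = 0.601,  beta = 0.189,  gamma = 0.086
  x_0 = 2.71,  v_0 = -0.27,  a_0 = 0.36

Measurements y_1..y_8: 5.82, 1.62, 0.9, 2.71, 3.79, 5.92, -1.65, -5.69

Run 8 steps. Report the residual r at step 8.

step 1: x_pred=2.6848  r=3.1352  x^+=4.5691  v^+=0.6573  a^+=0.6351
step 2: x_pred=6.1116  r=-4.4916  x^+=3.4122  v^+=0.9401  a^+=0.2410
step 3: x_pred=4.9644  r=-4.0644  x^+=2.5217  v^+=0.7287  a^+=-0.1157
step 4: x_pred=3.4285  r=-0.7185  x^+=2.9967  v^+=0.4697  a^+=-0.1788
step 5: x_pred=3.4791  r=0.3109  x^+=3.6660  v^+=0.2614  a^+=-0.1515
step 6: x_pred=3.8835  r=2.0365  x^+=5.1074  v^+=0.3243  a^+=0.0272
step 7: x_pred=5.5881  r=-7.2381  x^+=1.2380  v^+=-0.6147  a^+=-0.6080
step 8: x_pred=-0.2184  r=-5.4716  x^+=-3.5068  v^+=-2.2045  a^+=-1.0881

resid = -5.4716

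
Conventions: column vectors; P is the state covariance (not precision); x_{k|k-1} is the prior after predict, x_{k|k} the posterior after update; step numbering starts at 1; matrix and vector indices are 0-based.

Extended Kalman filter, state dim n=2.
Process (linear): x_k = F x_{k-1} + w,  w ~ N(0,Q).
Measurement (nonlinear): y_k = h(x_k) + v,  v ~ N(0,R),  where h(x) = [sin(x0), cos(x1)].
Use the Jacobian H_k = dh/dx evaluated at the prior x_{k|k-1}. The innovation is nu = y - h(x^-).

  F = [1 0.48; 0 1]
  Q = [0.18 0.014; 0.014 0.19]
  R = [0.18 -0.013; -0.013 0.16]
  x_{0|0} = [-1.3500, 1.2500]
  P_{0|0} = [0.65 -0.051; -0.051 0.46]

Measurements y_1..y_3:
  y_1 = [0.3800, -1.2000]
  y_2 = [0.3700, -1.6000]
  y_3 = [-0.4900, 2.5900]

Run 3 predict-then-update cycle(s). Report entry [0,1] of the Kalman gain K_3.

step 1: x^-=[-0.7500, 1.2500]  P^-=[0.8870 0.1838; 0.1838 0.6500]  H_jac=[0.7317 0.0000; 0.0000 -0.9490]  S=[0.6549 -0.1406; -0.1406 0.7454]  K=[0.9805 -0.0490; 0.0288 -0.8221]  nu=[1.0616, -1.5153]  x^+=[0.3652, 2.5264]  P^+=[0.2421 0.0217; 0.0217 0.1390]
step 2: x^-=[1.5779, 2.5264]  P^-=[0.4749 0.1024; 0.1024 0.3290]  H_jac=[-0.0071 0.0000; 0.0000 -0.5771]  S=[0.1800 -0.0126; -0.0126 0.2696]  K=[-0.0342 -0.2209; -0.0534 -0.7068]  nu=[-0.6300, -0.7834]  x^+=[1.7725, 3.1137]  P^+=[0.4618 0.0605; 0.0605 0.1948]
step 3: x^-=[3.2671, 3.1137]  P^-=[0.7447 0.1679; 0.1679 0.3848]  H_jac=[-0.9921 0.0000; 0.0000 -0.0278]  S=[0.9130 -0.0084; -0.0084 0.1603]  K=[-0.8099 -0.0714; -0.1832 -0.0764]  nu=[-0.3649, 3.5896]  x^+=[3.3062, 2.9063]  P^+=[0.1460 0.0322; 0.0322 0.3534]

K[0,1] = -0.0714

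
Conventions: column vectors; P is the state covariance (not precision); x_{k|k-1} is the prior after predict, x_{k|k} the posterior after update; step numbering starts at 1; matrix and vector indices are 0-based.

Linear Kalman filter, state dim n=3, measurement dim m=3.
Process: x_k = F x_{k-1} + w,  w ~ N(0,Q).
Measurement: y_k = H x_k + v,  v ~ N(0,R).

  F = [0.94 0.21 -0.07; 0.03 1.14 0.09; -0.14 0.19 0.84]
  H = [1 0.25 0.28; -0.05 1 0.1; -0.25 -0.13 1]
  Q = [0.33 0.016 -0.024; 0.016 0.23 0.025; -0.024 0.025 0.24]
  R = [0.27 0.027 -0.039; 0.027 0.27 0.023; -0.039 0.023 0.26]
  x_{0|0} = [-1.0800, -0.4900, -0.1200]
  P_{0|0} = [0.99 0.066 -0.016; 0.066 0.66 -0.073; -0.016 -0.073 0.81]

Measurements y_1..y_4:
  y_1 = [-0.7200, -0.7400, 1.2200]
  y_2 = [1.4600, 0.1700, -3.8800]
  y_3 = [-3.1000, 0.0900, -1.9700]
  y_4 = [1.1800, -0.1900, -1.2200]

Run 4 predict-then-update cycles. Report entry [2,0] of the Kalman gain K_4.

step 1: x^-=[-1.1097, -0.6018, -0.0427]  P^-=[1.2681 0.2711 -0.1904; 0.2711 1.0846 0.1435; -0.1904 0.1435 0.8317]  S=[1.7201 0.5531 -0.3570; 0.5531 1.3696 0.0709; -0.3570 0.0709 1.2648]  K=[0.7524 -0.1554 -0.2080; 0.0775 0.7649 -0.0726; 0.1758 0.0638 0.7265]  nu=[0.5521, -0.1894, 0.9070]  x^+=[-0.8535, -0.7697, 0.7012]  P^+=[0.2195 -0.0121 -0.0337; -0.0121 0.2044 0.0192; -0.0337 0.0192 0.1776]
step 2: x^-=[-1.0130, -0.8400, 0.5623]  P^-=[0.5330 0.0530 -0.0808; 0.0530 0.5003 0.1020; -0.0808 0.1020 0.3917]  S=[0.8605 0.2129 -0.1424; 0.2129 0.7914 0.0976; -0.1424 0.0976 0.7108]  K=[0.6096 -0.1196 -0.1723; 0.0795 0.6248 -0.0365; 0.1406 0.0742 0.5788]  nu=[2.5256, 0.9031, -4.8047]  x^+=[1.2462, 0.1006, -1.7965]  P^+=[0.1779 -0.0081 -0.0279; -0.0081 0.1674 0.0215; -0.0279 0.0215 0.1425]
step 3: x^-=[1.3183, -0.0096, -1.6644]  P^-=[0.4951 0.0478 -0.0691; 0.0478 0.4526 0.0932; -0.0691 0.0932 0.3640]  S=[0.8202 0.1953 -0.1292; 0.1953 0.7420 0.0922; -0.1292 0.0922 0.6760]  K=[0.5959 -0.1145 -0.1651; 0.0792 0.6027 -0.0340; 0.1398 0.0725 0.5629]  nu=[-3.9499, 0.3320, 0.0228]  x^+=[-1.0773, -0.1233, -2.1796]  P^+=[0.1735 -0.0073 -0.0264; -0.0073 0.1616 0.0211; -0.0264 0.0211 0.1387]
step 4: x^-=[-0.8860, -0.3690, -1.7034]  P^-=[0.4910 0.0474 -0.0673; 0.0474 0.4450 0.0911; -0.0673 0.0911 0.3604]  S=[0.8159 0.1926 -0.1275; 0.1926 0.7340 0.0908; -0.1275 0.0908 0.6717]  K=[0.5945 -0.1138 -0.1638; 0.0790 0.5989 -0.0340; 0.1399 0.0718 0.5609]  nu=[2.6352, 0.3050, 0.2140]  x^+=[0.6110, 0.0146, -1.1929]  P^+=[0.1729 -0.0072 -0.0261; -0.0072 0.1606 0.0209; -0.0261 0.0209 0.1382]

K[2,0] = 0.1399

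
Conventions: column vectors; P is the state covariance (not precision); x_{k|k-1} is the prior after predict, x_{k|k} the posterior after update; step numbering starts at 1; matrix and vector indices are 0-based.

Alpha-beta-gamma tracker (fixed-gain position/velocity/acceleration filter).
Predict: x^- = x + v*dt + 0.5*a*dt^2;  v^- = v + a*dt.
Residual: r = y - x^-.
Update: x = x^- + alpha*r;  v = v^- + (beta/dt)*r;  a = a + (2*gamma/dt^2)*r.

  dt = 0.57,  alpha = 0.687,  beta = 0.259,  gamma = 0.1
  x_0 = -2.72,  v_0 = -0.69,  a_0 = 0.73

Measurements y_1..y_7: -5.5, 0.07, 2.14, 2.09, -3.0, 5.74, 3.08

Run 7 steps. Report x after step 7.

step 1: x_pred=-2.9947  r=-2.5053  x^+=-4.7158  v^+=-1.4123  a^+=-0.8122
step 2: x_pred=-5.6528  r=5.7228  x^+=-1.7212  v^+=0.7251  a^+=2.7106
step 3: x_pred=-0.8676  r=3.0076  x^+=1.1986  v^+=3.6368  a^+=4.5620
step 4: x_pred=4.0127  r=-1.9227  x^+=2.6918  v^+=5.3635  a^+=3.3784
step 5: x_pred=6.2978  r=-9.2978  x^+=-0.0898  v^+=3.0644  a^+=-2.3451
step 6: x_pred=1.2760  r=4.4640  x^+=4.3428  v^+=3.7561  a^+=0.4029
step 7: x_pred=6.5492  r=-3.4692  x^+=4.1659  v^+=2.4094  a^+=-1.7326

x_post = 4.1659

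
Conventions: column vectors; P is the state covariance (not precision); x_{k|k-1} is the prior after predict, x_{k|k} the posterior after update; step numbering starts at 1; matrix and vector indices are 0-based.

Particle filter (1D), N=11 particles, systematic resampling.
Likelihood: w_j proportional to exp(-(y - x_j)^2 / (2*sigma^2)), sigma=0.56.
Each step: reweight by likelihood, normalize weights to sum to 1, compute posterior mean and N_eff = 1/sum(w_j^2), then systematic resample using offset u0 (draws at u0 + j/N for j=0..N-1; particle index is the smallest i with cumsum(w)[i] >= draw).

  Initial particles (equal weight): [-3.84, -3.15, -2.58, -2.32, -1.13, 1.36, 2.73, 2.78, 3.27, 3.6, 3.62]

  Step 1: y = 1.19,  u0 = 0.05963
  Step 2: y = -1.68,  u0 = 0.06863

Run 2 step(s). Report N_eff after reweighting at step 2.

N_eff = 10.0000

step 1: w=[0.0000, 0.0000, 0.0000, 0.0000, 0.0002, 0.9579, 0.0229, 0.0178, 0.0010, 0.0001, 0.0001]  mean=1.4185  Neff=1.0887  idx=[5, 5, 5, 5, 5, 5, 5, 5, 5, 5, 6]
step 2: w=[0.1000, 0.1000, 0.1000, 0.1000, 0.1000, 0.1000, 0.1000, 0.1000, 0.1000, 0.1000, 0.0000]  mean=1.3600  Neff=10.0000  idx=[0, 1, 2, 3, 4, 5, 6, 7, 7, 8, 9]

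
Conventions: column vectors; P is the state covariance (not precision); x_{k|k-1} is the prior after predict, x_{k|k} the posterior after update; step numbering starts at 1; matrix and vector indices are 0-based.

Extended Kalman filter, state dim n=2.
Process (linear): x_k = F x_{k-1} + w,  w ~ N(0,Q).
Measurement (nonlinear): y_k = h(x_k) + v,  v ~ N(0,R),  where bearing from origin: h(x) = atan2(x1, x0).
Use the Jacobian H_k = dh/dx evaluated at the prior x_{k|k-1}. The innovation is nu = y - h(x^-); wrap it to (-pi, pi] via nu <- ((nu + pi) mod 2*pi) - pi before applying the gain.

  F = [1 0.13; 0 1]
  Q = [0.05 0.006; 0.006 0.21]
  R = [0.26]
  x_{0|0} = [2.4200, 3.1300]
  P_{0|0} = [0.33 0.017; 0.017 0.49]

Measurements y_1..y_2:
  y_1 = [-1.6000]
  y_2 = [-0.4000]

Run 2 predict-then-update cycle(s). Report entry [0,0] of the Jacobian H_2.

step 1: x^-=[2.8269, 3.1300]  P^-=[0.3927 0.0867; 0.0867 0.7000]  H_jac=[-0.1760 0.1589]  S=[0.2850]  K=[-0.1941; 0.3368]  nu=[-2.4362]  x^+=[3.2998, 2.3094]  P^+=[0.3820 0.1053; 0.1053 0.6677]
step 2: x^-=[3.6000, 2.3094]  P^-=[0.4706 0.1981; 0.1981 0.8777]  H_jac=[-0.1262 0.1968]  S=[0.2916]  K=[-0.0700; 0.5065]  nu=[-0.9704]  x^+=[3.6680, 1.8180]  P^+=[0.4692 0.2085; 0.2085 0.8029]

H_jac[0,0] = -0.1262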